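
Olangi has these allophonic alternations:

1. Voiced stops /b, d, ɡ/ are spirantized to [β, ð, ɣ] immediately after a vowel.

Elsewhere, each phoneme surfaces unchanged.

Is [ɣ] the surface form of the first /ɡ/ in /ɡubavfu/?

/ɡ/ — word-initial; rule 1 does not apply here → [ɡ].
The actual realization is [ɡ], not [ɣ].

No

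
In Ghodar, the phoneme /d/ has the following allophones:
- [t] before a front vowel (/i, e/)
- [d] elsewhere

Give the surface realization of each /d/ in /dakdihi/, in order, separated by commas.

[d], [t]

Occurrence 1 (position 1): no conditioning environment matches → elsewhere allophone [d].
Occurrence 2 (position 4): before a front vowel (/i, e/) → [t].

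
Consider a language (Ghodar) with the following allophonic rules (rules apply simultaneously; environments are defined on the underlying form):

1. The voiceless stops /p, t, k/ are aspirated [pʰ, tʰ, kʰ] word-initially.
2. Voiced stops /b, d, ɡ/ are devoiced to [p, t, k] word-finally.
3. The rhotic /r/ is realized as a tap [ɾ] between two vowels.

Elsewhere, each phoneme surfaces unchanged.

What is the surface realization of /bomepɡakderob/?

/b/ (word-initial) is in the target of rule 2 but the environment (word-finally) is not met → [b].
/o/ (between /b/ and /m/) is unaffected → [o].
/m/ — not in any rule's target class → [m].
/e/ — not in any rule's target class → [e].
/p/ (between /e/ and /ɡ/) fails the environment for rule 1, so it stays [p].
/ɡ/ (between /p/ and /a/): rule 2 targets it, but not word-finally → unchanged [ɡ].
/a/ (between /ɡ/ and /k/) is unaffected → [a].
/k/ (between /a/ and /d/): rule 1 targets it, but not word-initially → unchanged [k].
/d/ — between /k/ and /e/; rule 2 does not apply here → [d].
/e/ — not in any rule's target class → [e].
/r/ meets the environment for rule 3 (between two vowels) → [ɾ].
/o/ (between /r/ and /b/) is unaffected → [o].
Rule 2 applies to /b/ (word-final: word-finally) → [p].

[bomepɡakdeɾop]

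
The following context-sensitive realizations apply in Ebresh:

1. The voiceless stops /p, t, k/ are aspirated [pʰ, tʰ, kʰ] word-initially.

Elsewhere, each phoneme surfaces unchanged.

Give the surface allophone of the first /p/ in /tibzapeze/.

/p/ (between /a/ and /e/) is in the target of rule 1 but the environment (word-initially) is not met → [p].

[p]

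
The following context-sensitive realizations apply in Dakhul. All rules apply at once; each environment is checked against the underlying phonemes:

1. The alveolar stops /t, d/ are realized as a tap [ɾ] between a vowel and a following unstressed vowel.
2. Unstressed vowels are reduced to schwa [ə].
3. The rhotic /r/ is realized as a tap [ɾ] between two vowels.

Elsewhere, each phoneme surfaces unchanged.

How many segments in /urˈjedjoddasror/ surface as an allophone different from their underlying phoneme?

Segments that undergo a rule: /u/ → [ə] (rule 2); /o/ → [ə] (rule 2); /a/ → [ə] (rule 2); /o/ → [ə] (rule 2).
All other segments surface unchanged.

4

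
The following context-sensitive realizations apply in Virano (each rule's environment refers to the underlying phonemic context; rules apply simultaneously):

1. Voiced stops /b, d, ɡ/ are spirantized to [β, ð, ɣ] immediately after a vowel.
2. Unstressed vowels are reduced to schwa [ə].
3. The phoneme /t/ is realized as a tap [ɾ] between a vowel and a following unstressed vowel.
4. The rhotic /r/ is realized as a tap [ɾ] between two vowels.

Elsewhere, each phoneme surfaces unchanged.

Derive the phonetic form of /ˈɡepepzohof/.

/ɡ/ (word-initial): rule 1 targets it, but not immediately after a vowel → unchanged [ɡ].
/e/ — between /ɡ/ and /p/; rule 2 does not apply here → [e].
/p/ (between /e/ and /e/) is unaffected → [p].
Rule 2 applies to /e/ (between /p/ and /p/: in an unstressed syllable) → [ə].
/p/ stays [p].
/z/ (between /p/ and /o/): no rule targets it → [z].
/o/ meets the environment for rule 2 (in an unstressed syllable) → [ə].
/h/ stays [h].
/o/ (between /h/ and /f/): in an unstressed syllable, so rule 2 applies → [ə].
/f/ stays [f].

[ˈɡepəpzəhəf]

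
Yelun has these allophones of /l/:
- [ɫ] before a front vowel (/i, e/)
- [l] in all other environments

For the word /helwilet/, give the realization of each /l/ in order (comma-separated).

[l], [ɫ]

Occurrence 1 (position 3): no conditioning environment matches → elsewhere allophone [l].
Occurrence 2 (position 6): before a front vowel (/i, e/) → [ɫ].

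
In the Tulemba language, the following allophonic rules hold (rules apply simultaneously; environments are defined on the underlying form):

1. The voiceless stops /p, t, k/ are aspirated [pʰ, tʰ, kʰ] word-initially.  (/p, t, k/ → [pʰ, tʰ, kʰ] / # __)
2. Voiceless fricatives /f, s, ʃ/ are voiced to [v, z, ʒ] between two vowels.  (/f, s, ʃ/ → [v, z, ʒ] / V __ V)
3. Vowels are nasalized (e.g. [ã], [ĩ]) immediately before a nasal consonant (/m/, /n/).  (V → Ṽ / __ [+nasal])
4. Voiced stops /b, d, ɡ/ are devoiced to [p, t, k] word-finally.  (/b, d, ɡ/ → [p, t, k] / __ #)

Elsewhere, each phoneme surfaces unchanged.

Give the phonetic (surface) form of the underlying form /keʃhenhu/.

[kʰeʃhẽnhu]

/k/ (word-initial): word-initially, so rule 1 applies → [kʰ].
/e/ — between /k/ and /ʃ/; rule 3 does not apply here → [e].
/ʃ/ — between /e/ and /h/; rule 2 does not apply here → [ʃ].
/h/ (between /ʃ/ and /e/): no rule targets it → [h].
/e/ (between /h/ and /n/) occurs before a nasal consonant → [ẽ] by rule 3.
/n/ — not in any rule's target class → [n].
/h/ (between /n/ and /u/): no rule targets it → [h].
/u/ (word-final) is in the target of rule 3 but the environment (before a nasal consonant) is not met → [u].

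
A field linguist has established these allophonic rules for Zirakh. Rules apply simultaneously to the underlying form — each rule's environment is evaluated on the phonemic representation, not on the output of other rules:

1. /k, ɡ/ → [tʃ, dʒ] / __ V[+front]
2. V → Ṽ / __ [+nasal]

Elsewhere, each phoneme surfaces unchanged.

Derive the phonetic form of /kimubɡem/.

/k/ (word-initial) occurs before a front vowel → [tʃ] by rule 1.
/i/ — between /k/ and /m/, before a nasal consonant — surfaces as [ĩ] (rule 2).
/m/ (between /i/ and /u/) is unaffected → [m].
/u/ — between /m/ and /b/; rule 2 does not apply here → [u].
/b/ stays [b].
/ɡ/ (between /b/ and /e/): before a front vowel, so rule 1 applies → [dʒ].
Rule 2 applies to /e/ (between /ɡ/ and /m/: before a nasal consonant) → [ẽ].
/m/ — not in any rule's target class → [m].

[tʃĩmubdʒẽm]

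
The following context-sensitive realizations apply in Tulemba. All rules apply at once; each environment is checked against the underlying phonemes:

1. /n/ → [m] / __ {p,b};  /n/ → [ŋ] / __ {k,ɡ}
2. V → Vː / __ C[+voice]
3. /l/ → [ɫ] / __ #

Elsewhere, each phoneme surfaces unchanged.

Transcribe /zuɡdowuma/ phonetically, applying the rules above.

[zuːɡdoːwuːma]

Rule 2 applies to /u/ (between /z/ and /ɡ/: before a voiced consonant) → [uː].
/o/ (between /d/ and /w/): before a voiced consonant, so rule 2 applies → [oː].
Rule 2 applies to /u/ (between /w/ and /m/: before a voiced consonant) → [uː].
/a/ (word-final) fails the environment for rule 2, so it stays [a].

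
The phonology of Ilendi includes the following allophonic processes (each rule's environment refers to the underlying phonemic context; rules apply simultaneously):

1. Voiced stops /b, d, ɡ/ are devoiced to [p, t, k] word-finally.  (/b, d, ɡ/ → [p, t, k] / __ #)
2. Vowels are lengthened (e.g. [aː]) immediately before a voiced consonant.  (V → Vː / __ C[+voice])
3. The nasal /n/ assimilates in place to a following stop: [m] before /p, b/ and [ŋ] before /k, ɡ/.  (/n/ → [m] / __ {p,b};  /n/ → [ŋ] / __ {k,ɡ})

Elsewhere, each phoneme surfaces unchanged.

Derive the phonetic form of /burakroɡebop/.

/b/ — word-initial; rule 1 does not apply here → [b].
Rule 2 applies to /u/ (between /b/ and /r/: before a voiced consonant) → [uː].
/r/ stays [r].
/a/ — between /r/ and /k/; rule 2 does not apply here → [a].
/k/ (between /a/ and /r/): no rule targets it → [k].
/r/ — not in any rule's target class → [r].
/o/ (between /r/ and /ɡ/): before a voiced consonant, so rule 2 applies → [oː].
/ɡ/ (between /o/ and /e/): rule 1 targets it, but not word-finally → unchanged [ɡ].
/e/ meets the environment for rule 2 (before a voiced consonant) → [eː].
/b/ (between /e/ and /o/) is in the target of rule 1 but the environment (word-finally) is not met → [b].
/o/ (between /b/ and /p/) is in the target of rule 2 but the environment (before a voiced consonant) is not met → [o].
/p/ — not in any rule's target class → [p].

[buːrakroːɡeːbop]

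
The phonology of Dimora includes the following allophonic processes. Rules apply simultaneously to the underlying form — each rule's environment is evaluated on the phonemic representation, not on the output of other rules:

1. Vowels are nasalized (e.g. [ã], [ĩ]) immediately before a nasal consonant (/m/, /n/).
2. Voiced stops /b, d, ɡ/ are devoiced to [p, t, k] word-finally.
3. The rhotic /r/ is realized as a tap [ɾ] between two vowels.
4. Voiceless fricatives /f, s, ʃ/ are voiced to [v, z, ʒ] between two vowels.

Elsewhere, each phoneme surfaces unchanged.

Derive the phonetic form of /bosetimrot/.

[bozetĩmrot]

/b/ (word-initial): rule 2 targets it, but not word-finally → unchanged [b].
/o/ (between /b/ and /s/) fails the environment for rule 1, so it stays [o].
/s/ (between /o/ and /e/) occurs between two vowels → [z] by rule 4.
/e/ (between /s/ and /t/) fails the environment for rule 1, so it stays [e].
/t/ (between /e/ and /i/) is unaffected → [t].
/i/ (between /t/ and /m/): before a nasal consonant, so rule 1 applies → [ĩ].
/m/ (between /i/ and /r/): no rule targets it → [m].
/r/ (between /m/ and /o/): rule 3 targets it, but not between two vowels → unchanged [r].
/o/ (between /r/ and /t/) is in the target of rule 1 but the environment (before a nasal consonant) is not met → [o].
/t/ stays [t].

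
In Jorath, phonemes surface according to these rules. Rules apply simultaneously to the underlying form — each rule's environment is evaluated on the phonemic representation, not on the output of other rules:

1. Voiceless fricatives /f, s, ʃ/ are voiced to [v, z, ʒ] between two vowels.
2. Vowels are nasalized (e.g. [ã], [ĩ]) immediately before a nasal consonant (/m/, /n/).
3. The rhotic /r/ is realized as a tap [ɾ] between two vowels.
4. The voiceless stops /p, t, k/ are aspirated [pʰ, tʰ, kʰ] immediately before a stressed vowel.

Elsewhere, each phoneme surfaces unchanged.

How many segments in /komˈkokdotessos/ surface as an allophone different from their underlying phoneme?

2

Segments that undergo a rule: /o/ → [õ] (rule 2); /k/ → [kʰ] (rule 4).
All other segments surface unchanged.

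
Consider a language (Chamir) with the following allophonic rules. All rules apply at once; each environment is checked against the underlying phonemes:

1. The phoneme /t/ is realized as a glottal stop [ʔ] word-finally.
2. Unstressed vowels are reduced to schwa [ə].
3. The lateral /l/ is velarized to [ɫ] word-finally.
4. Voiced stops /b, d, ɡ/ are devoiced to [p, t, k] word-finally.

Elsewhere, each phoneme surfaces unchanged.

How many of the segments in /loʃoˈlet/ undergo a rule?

3

Segments that undergo a rule: /o/ → [ə] (rule 2); /o/ → [ə] (rule 2); /t/ → [ʔ] (rule 1).
All other segments surface unchanged.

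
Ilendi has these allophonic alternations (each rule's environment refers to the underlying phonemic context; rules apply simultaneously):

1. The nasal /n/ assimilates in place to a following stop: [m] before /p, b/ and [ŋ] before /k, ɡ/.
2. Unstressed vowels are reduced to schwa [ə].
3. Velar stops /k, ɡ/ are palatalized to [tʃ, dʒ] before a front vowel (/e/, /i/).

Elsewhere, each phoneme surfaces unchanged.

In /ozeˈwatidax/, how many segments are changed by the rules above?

Segments that undergo a rule: /o/ → [ə] (rule 2); /e/ → [ə] (rule 2); /i/ → [ə] (rule 2); /a/ → [ə] (rule 2).
All other segments surface unchanged.

4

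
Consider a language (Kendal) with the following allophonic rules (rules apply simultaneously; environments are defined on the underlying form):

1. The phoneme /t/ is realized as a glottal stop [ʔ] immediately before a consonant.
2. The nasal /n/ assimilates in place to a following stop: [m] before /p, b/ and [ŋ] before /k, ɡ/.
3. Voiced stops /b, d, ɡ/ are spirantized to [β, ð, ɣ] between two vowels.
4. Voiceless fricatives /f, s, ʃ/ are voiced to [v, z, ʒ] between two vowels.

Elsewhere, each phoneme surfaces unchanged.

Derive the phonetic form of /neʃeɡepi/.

/n/ (word-initial) fails the environment for rule 2, so it stays [n].
/e/ stays [e].
/ʃ/ meets the environment for rule 4 (between two vowels) → [ʒ].
/e/ — not in any rule's target class → [e].
/ɡ/ (between /e/ and /e/): between two vowels, so rule 3 applies → [ɣ].
/e/ (between /ɡ/ and /p/): no rule targets it → [e].
/p/ (between /e/ and /i/): no rule targets it → [p].
/i/ stays [i].

[neʒeɣepi]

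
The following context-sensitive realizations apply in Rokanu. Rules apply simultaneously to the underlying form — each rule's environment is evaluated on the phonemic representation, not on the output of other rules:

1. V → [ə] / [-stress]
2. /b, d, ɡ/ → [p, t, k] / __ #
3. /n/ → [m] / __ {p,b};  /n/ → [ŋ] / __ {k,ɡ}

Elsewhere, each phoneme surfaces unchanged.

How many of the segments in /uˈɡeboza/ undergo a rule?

3

Segments that undergo a rule: /u/ → [ə] (rule 1); /o/ → [ə] (rule 1); /a/ → [ə] (rule 1).
All other segments surface unchanged.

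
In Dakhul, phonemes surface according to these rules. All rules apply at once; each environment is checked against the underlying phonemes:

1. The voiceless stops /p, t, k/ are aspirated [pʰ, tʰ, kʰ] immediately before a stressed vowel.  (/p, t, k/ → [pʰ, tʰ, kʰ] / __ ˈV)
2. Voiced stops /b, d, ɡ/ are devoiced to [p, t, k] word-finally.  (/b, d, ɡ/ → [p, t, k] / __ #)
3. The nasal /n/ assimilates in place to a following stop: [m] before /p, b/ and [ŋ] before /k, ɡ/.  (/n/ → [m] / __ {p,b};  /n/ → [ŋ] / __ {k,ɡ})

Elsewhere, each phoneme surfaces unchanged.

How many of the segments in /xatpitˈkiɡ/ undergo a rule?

Segments that undergo a rule: /k/ → [kʰ] (rule 1); /ɡ/ → [k] (rule 2).
All other segments surface unchanged.

2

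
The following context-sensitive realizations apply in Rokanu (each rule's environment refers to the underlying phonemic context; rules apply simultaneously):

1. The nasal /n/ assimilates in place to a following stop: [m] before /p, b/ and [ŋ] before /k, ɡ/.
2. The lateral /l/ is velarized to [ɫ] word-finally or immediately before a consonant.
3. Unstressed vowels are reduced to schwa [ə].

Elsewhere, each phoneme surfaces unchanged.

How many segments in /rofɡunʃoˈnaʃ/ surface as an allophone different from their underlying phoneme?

Segments that undergo a rule: /o/ → [ə] (rule 3); /u/ → [ə] (rule 3); /o/ → [ə] (rule 3).
All other segments surface unchanged.

3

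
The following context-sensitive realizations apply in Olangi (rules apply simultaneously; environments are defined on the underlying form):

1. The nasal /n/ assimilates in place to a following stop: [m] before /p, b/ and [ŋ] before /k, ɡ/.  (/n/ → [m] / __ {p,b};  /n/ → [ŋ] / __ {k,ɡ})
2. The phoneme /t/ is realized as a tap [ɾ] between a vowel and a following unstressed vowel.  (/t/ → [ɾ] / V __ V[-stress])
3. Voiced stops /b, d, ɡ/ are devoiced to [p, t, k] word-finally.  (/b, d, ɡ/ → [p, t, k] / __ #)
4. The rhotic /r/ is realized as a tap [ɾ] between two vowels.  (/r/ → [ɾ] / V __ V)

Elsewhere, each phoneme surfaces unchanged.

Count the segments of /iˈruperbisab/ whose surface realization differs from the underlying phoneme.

Segments that undergo a rule: /r/ → [ɾ] (rule 4); /b/ → [p] (rule 3).
All other segments surface unchanged.

2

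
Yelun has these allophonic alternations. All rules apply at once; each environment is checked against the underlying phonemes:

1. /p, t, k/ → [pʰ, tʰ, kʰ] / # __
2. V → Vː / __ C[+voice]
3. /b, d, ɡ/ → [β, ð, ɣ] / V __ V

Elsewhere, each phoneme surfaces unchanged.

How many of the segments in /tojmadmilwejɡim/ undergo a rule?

6

Segments that undergo a rule: /t/ → [tʰ] (rule 1); /o/ → [oː] (rule 2); /a/ → [aː] (rule 2); /i/ → [iː] (rule 2); /e/ → [eː] (rule 2); /i/ → [iː] (rule 2).
All other segments surface unchanged.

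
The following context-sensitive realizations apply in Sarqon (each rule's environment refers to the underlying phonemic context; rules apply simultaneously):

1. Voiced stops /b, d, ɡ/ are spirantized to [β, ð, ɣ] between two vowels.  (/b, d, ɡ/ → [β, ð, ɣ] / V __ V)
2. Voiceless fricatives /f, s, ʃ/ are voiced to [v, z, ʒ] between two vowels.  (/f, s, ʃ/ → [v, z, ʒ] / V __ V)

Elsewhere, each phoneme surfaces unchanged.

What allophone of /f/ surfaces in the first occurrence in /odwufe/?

[v]

/f/ (between /u/ and /e/): between two vowels, so rule 2 applies → [v].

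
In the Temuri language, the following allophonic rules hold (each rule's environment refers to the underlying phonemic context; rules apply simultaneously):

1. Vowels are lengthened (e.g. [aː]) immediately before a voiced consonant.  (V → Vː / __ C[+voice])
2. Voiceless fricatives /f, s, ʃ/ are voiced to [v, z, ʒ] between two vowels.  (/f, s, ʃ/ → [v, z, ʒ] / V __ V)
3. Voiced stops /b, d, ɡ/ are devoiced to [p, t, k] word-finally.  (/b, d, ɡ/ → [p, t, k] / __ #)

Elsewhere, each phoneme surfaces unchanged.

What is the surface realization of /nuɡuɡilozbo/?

[nuːɡuːɡiːloːzbo]

/n/ (word-initial) is unaffected → [n].
/u/ meets the environment for rule 1 (before a voiced consonant) → [uː].
/ɡ/ (between /u/ and /u/) fails the environment for rule 3, so it stays [ɡ].
/u/ — between /ɡ/ and /ɡ/, before a voiced consonant — surfaces as [uː] (rule 1).
/ɡ/ (between /u/ and /i/) is in the target of rule 3 but the environment (word-finally) is not met → [ɡ].
Rule 1 applies to /i/ (between /ɡ/ and /l/: before a voiced consonant) → [iː].
/l/ (between /i/ and /o/): no rule targets it → [l].
/o/ (between /l/ and /z/): before a voiced consonant, so rule 1 applies → [oː].
/z/ (between /o/ and /b/) is unaffected → [z].
/b/ — between /z/ and /o/; rule 3 does not apply here → [b].
/o/ (word-final) fails the environment for rule 1, so it stays [o].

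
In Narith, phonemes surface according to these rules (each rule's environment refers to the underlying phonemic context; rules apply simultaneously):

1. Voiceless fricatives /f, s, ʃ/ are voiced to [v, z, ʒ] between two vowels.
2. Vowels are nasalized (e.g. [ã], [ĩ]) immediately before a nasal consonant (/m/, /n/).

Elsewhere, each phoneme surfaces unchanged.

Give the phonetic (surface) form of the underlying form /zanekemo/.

[zãnekẽmo]

/z/ stays [z].
/a/ (between /z/ and /n/) occurs before a nasal consonant → [ã] by rule 2.
/n/ — not in any rule's target class → [n].
/e/ (between /n/ and /k/) fails the environment for rule 2, so it stays [e].
/k/ (between /e/ and /e/): no rule targets it → [k].
/e/ (between /k/ and /m/): before a nasal consonant, so rule 2 applies → [ẽ].
/m/ — not in any rule's target class → [m].
/o/ (word-final) fails the environment for rule 2, so it stays [o].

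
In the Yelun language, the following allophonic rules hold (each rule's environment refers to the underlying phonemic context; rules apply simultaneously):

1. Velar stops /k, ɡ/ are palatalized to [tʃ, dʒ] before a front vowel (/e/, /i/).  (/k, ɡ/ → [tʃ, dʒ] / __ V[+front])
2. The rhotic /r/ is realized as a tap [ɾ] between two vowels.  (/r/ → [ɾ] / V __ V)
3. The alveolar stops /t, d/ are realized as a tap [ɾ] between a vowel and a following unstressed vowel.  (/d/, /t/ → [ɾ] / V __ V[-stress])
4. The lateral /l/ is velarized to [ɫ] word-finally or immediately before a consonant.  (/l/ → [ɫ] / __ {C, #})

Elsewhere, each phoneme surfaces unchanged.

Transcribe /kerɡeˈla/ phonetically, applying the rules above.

[tʃerdʒeˈla]

/k/ — word-initial, before a front vowel — surfaces as [tʃ] (rule 1).
/e/ (between /k/ and /r/): no rule targets it → [e].
/r/ — between /e/ and /ɡ/; rule 2 does not apply here → [r].
/ɡ/ (between /r/ and /e/): before a front vowel, so rule 1 applies → [dʒ].
/e/ — not in any rule's target class → [e].
/l/ (between /e/ and /a/): rule 4 targets it, but not word-finally or immediately before a consonant → unchanged [l].
/a/ — not in any rule's target class → [a].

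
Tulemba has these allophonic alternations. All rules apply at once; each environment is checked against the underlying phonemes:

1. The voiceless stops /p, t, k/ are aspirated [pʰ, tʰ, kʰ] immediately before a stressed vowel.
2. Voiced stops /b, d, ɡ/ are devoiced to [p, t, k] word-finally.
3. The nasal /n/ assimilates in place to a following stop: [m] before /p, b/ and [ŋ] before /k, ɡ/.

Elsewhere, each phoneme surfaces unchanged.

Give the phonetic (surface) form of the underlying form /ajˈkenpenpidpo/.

/a/ (word-initial) is unaffected → [a].
/j/ stays [j].
/k/ (between /j/ and /e/) occurs immediately before a stressed vowel → [kʰ] by rule 1.
/e/ stays [e].
/n/ (between /e/ and /p/) occurs before a labial or velar stop → [m] by rule 3.
/p/ — between /n/ and /e/; rule 1 does not apply here → [p].
/e/ — not in any rule's target class → [e].
/n/ (between /e/ and /p/): before a labial or velar stop, so rule 3 applies → [m].
/p/ — between /n/ and /i/; rule 1 does not apply here → [p].
/i/ — not in any rule's target class → [i].
/d/ (between /i/ and /p/): rule 2 targets it, but not word-finally → unchanged [d].
/p/ (between /d/ and /o/) fails the environment for rule 1, so it stays [p].
/o/ (word-final): no rule targets it → [o].

[ajˈkʰempempidpo]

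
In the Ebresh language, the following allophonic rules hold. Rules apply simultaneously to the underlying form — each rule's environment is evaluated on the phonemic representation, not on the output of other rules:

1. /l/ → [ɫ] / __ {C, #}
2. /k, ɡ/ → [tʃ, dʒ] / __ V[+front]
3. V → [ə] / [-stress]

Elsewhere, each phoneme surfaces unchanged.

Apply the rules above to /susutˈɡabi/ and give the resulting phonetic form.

/s/ stays [s].
Rule 3 applies to /u/ (between /s/ and /s/: in an unstressed syllable) → [ə].
/s/ — not in any rule's target class → [s].
Rule 3 applies to /u/ (between /s/ and /t/: in an unstressed syllable) → [ə].
/t/ — not in any rule's target class → [t].
/ɡ/ — between /t/ and /a/; rule 2 does not apply here → [ɡ].
/a/ (between /ɡ/ and /b/): rule 3 targets it, but not in an unstressed syllable → unchanged [a].
/b/ (between /a/ and /i/): no rule targets it → [b].
/i/ meets the environment for rule 3 (in an unstressed syllable) → [ə].

[səsətˈɡabə]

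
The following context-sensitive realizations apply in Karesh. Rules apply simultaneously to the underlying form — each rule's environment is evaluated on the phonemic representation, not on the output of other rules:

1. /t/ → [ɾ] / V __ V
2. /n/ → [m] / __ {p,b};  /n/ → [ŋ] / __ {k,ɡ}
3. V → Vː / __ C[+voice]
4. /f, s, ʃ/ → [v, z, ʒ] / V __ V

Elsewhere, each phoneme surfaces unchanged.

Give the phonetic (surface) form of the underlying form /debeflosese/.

/d/ stays [d].
/e/ — between /d/ and /b/, before a voiced consonant — surfaces as [eː] (rule 3).
/b/ — not in any rule's target class → [b].
/e/ (between /b/ and /f/) fails the environment for rule 3, so it stays [e].
/f/ (between /e/ and /l/) is in the target of rule 4 but the environment (between two vowels) is not met → [f].
/l/ (between /f/ and /o/): no rule targets it → [l].
/o/ (between /l/ and /s/) fails the environment for rule 3, so it stays [o].
Rule 4 applies to /s/ (between /o/ and /e/: between two vowels) → [z].
/e/ (between /s/ and /s/) is in the target of rule 3 but the environment (before a voiced consonant) is not met → [e].
Rule 4 applies to /s/ (between /e/ and /e/: between two vowels) → [z].
/e/ (word-final): rule 3 targets it, but not before a voiced consonant → unchanged [e].

[deːbeflozeze]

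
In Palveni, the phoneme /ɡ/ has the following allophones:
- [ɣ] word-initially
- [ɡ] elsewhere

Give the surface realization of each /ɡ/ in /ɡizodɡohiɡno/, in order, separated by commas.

Occurrence 1 (position 1): word-initially → [ɣ].
Occurrence 2 (position 6): no conditioning environment matches → elsewhere allophone [ɡ].
Occurrence 3 (position 10): no conditioning environment matches → elsewhere allophone [ɡ].

[ɣ], [ɡ], [ɡ]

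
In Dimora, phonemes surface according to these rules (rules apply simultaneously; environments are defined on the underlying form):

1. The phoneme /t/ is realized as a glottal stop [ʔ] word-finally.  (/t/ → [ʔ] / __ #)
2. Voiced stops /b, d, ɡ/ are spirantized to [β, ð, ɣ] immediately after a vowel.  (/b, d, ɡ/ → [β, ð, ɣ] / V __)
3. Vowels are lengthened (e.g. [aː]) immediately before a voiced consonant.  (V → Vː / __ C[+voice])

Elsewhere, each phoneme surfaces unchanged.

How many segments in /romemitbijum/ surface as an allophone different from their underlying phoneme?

Segments that undergo a rule: /o/ → [oː] (rule 3); /e/ → [eː] (rule 3); /i/ → [iː] (rule 3); /u/ → [uː] (rule 3).
All other segments surface unchanged.

4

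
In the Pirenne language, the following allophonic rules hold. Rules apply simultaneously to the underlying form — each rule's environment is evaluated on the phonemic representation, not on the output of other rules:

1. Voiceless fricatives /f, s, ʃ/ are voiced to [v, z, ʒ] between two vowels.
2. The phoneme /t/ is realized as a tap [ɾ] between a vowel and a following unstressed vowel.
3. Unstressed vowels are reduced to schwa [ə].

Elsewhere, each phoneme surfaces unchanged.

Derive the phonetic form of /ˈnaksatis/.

/n/ stays [n].
/a/ (between /n/ and /k/) fails the environment for rule 3, so it stays [a].
/k/ stays [k].
/s/ (between /k/ and /a/) is in the target of rule 1 but the environment (between two vowels) is not met → [s].
/a/ meets the environment for rule 3 (in an unstressed syllable) → [ə].
Rule 2 applies to /t/ (between /a/ and /i/: between a vowel and a following unstressed vowel) → [ɾ].
/i/ (between /t/ and /s/): in an unstressed syllable, so rule 3 applies → [ə].
/s/ (word-final) is in the target of rule 1 but the environment (between two vowels) is not met → [s].

[ˈnaksəɾəs]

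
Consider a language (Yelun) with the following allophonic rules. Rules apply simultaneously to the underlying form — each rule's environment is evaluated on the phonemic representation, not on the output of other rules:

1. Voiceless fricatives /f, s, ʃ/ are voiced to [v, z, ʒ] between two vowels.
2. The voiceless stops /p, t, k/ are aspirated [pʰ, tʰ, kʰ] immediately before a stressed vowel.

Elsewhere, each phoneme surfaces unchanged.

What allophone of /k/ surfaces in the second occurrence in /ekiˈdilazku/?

/k/ (between /z/ and /u/) is in the target of rule 2 but the environment (immediately before a stressed vowel) is not met → [k].

[k]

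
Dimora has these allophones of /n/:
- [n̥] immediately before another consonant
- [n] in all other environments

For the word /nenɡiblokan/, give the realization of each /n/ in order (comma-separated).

Occurrence 1 (position 1): no conditioning environment matches → elsewhere allophone [n].
Occurrence 2 (position 3): immediately before another consonant → [n̥].
Occurrence 3 (position 11): no conditioning environment matches → elsewhere allophone [n].

[n], [n̥], [n]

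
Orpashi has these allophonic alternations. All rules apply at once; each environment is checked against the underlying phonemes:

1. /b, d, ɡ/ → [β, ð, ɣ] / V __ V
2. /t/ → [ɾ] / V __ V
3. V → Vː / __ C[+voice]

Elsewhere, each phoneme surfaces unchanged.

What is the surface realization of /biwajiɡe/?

/b/ (word-initial) fails the environment for rule 1, so it stays [b].
Rule 3 applies to /i/ (between /b/ and /w/: before a voiced consonant) → [iː].
/w/ (between /i/ and /a/) is unaffected → [w].
/a/ — between /w/ and /j/, before a voiced consonant — surfaces as [aː] (rule 3).
/j/ stays [j].
/i/ meets the environment for rule 3 (before a voiced consonant) → [iː].
/ɡ/ (between /i/ and /e/): between two vowels, so rule 1 applies → [ɣ].
/e/ (word-final): rule 3 targets it, but not before a voiced consonant → unchanged [e].

[biːwaːjiːɣe]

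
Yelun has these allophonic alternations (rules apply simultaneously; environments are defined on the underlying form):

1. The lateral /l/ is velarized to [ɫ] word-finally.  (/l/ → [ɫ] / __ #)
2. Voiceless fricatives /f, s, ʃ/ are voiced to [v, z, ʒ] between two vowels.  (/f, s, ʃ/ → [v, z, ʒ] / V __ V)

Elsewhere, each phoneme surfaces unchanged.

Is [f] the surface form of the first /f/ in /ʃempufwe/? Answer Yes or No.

/f/ — between /u/ and /w/; rule 2 does not apply here → [f].
The actual realization is [f], which matches [f].

Yes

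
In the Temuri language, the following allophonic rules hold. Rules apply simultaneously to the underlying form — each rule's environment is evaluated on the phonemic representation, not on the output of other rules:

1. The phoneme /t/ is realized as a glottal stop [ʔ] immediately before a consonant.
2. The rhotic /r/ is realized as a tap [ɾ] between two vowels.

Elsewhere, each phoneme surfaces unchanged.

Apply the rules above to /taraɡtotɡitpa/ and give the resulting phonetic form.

/t/ (word-initial) is in the target of rule 1 but the environment (immediately before a consonant) is not met → [t].
/a/ stays [a].
/r/ meets the environment for rule 2 (between two vowels) → [ɾ].
/a/ (between /r/ and /ɡ/): no rule targets it → [a].
/ɡ/ (between /a/ and /t/) is unaffected → [ɡ].
/t/ (between /ɡ/ and /o/): rule 1 targets it, but not immediately before a consonant → unchanged [t].
/o/ (between /t/ and /t/) is unaffected → [o].
/t/ — between /o/ and /ɡ/, immediately before a consonant — surfaces as [ʔ] (rule 1).
/ɡ/ — not in any rule's target class → [ɡ].
/i/ (between /ɡ/ and /t/) is unaffected → [i].
Rule 1 applies to /t/ (between /i/ and /p/: immediately before a consonant) → [ʔ].
/p/ stays [p].
/a/ (word-final): no rule targets it → [a].

[taɾaɡtoʔɡiʔpa]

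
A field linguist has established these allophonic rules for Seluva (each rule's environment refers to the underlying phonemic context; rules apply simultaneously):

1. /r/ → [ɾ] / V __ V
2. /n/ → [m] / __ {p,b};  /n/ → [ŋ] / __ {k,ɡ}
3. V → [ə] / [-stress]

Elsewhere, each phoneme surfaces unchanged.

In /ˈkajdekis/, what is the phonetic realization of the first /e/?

[ə]

/e/ (between /d/ and /k/) occurs in an unstressed syllable → [ə] by rule 3.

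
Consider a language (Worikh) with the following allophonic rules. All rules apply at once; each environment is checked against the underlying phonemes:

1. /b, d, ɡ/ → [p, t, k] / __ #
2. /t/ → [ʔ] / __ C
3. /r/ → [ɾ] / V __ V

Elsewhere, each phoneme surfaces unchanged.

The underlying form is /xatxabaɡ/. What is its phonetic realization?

[xaʔxabak]

/x/ (word-initial): no rule targets it → [x].
/a/ stays [a].
/t/ meets the environment for rule 2 (immediately before a consonant) → [ʔ].
/x/ stays [x].
/a/ (between /x/ and /b/) is unaffected → [a].
/b/ (between /a/ and /a/) is in the target of rule 1 but the environment (word-finally) is not met → [b].
/a/ — not in any rule's target class → [a].
/ɡ/ meets the environment for rule 1 (word-finally) → [k].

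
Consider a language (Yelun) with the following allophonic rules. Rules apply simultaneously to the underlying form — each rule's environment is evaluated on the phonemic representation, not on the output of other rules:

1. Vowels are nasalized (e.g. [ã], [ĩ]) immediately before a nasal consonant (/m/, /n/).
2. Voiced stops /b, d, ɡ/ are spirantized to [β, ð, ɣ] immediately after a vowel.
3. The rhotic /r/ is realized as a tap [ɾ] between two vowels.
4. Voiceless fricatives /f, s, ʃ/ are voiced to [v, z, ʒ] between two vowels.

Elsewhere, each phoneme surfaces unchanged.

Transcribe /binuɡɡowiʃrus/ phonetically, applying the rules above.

/b/ — word-initial; rule 2 does not apply here → [b].
/i/ (between /b/ and /n/) occurs before a nasal consonant → [ĩ] by rule 1.
/n/ stays [n].
/u/ (between /n/ and /ɡ/) is in the target of rule 1 but the environment (before a nasal consonant) is not met → [u].
/ɡ/ (between /u/ and /ɡ/) occurs immediately after a vowel → [ɣ] by rule 2.
/ɡ/ — between /ɡ/ and /o/; rule 2 does not apply here → [ɡ].
/o/ (between /ɡ/ and /w/): rule 1 targets it, but not before a nasal consonant → unchanged [o].
/w/ stays [w].
/i/ (between /w/ and /ʃ/) is in the target of rule 1 but the environment (before a nasal consonant) is not met → [i].
/ʃ/ (between /i/ and /r/): rule 4 targets it, but not between two vowels → unchanged [ʃ].
/r/ — between /ʃ/ and /u/; rule 3 does not apply here → [r].
/u/ — between /r/ and /s/; rule 1 does not apply here → [u].
/s/ (word-final): rule 4 targets it, but not between two vowels → unchanged [s].

[bĩnuɣɡowiʃrus]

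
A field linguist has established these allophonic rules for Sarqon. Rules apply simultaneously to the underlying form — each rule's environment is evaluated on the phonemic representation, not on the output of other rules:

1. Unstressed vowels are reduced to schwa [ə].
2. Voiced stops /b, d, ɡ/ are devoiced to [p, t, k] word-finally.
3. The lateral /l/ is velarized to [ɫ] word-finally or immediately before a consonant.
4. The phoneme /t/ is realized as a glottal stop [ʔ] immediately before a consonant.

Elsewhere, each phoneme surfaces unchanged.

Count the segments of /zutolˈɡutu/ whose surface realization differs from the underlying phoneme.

Segments that undergo a rule: /u/ → [ə] (rule 1); /o/ → [ə] (rule 1); /l/ → [ɫ] (rule 3); /u/ → [ə] (rule 1).
All other segments surface unchanged.

4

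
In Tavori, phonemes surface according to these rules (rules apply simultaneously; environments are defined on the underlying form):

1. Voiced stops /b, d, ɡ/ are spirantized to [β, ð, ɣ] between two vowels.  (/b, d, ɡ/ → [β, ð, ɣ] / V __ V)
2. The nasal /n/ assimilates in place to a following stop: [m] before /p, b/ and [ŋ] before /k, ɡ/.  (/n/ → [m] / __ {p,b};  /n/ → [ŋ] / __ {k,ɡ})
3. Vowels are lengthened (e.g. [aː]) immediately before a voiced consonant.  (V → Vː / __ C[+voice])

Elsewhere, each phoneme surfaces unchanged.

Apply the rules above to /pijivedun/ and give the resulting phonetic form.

Rule 3 applies to /i/ (between /p/ and /j/: before a voiced consonant) → [iː].
/i/ — between /j/ and /v/, before a voiced consonant — surfaces as [iː] (rule 3).
/e/ (between /v/ and /d/) occurs before a voiced consonant → [eː] by rule 3.
/d/ meets the environment for rule 1 (between two vowels) → [ð].
/u/ (between /d/ and /n/) occurs before a voiced consonant → [uː] by rule 3.
/n/ (word-final) fails the environment for rule 2, so it stays [n].

[piːjiːveːðuːn]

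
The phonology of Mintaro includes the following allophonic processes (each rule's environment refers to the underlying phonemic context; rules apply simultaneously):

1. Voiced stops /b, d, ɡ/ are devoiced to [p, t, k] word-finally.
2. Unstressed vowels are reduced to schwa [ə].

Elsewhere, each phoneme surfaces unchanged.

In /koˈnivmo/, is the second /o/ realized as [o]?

Rule 2 applies to /o/ (word-final: in an unstressed syllable) → [ə].
The actual realization is [ə], not [o].

No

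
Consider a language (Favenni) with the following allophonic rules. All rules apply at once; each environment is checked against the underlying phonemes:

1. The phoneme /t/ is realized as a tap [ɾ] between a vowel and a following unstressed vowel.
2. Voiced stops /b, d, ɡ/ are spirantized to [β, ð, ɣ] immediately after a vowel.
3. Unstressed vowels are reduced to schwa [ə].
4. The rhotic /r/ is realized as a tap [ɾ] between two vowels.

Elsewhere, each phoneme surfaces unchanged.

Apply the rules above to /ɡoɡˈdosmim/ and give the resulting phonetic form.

[ɡəɣˈdosməm]

/ɡ/ (word-initial) is in the target of rule 2 but the environment (immediately after a vowel) is not met → [ɡ].
/o/ (between /ɡ/ and /ɡ/) occurs in an unstressed syllable → [ə] by rule 3.
/ɡ/ (between /o/ and /d/) occurs immediately after a vowel → [ɣ] by rule 2.
/d/ — between /ɡ/ and /o/; rule 2 does not apply here → [d].
/o/ (between /d/ and /s/): rule 3 targets it, but not in an unstressed syllable → unchanged [o].
/s/ (between /o/ and /m/): no rule targets it → [s].
/m/ stays [m].
/i/ (between /m/ and /m/): in an unstressed syllable, so rule 3 applies → [ə].
/m/ (word-final) is unaffected → [m].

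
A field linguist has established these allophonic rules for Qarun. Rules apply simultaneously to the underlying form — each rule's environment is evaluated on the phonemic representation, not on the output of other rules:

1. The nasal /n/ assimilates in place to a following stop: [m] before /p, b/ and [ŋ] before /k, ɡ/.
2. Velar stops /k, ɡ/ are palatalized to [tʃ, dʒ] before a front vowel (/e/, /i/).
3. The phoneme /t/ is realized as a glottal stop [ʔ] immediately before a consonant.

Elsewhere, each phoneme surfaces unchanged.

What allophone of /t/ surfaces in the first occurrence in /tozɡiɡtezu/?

[t]

/t/ (word-initial) is in the target of rule 3 but the environment (immediately before a consonant) is not met → [t].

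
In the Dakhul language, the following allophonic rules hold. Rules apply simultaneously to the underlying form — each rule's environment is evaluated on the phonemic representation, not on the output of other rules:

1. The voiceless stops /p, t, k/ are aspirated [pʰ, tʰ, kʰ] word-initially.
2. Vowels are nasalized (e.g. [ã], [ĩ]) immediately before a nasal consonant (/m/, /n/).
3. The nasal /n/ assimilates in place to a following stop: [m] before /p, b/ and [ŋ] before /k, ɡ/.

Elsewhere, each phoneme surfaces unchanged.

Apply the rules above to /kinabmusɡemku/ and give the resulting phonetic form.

Rule 1 applies to /k/ (word-initial: word-initially) → [kʰ].
/i/ (between /k/ and /n/): before a nasal consonant, so rule 2 applies → [ĩ].
/n/ (between /i/ and /a/) is in the target of rule 3 but the environment (before a labial or velar stop) is not met → [n].
/a/ (between /n/ and /b/) fails the environment for rule 2, so it stays [a].
/u/ — between /m/ and /s/; rule 2 does not apply here → [u].
/e/ meets the environment for rule 2 (before a nasal consonant) → [ẽ].
/k/ (between /m/ and /u/) is in the target of rule 1 but the environment (word-initially) is not met → [k].
/u/ (word-final) is in the target of rule 2 but the environment (before a nasal consonant) is not met → [u].

[kʰĩnabmusɡẽmku]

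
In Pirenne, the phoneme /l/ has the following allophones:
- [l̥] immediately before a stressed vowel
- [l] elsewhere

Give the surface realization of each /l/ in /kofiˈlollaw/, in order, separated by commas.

Occurrence 1 (position 5): immediately before a stressed vowel → [l̥].
Occurrence 2 (position 7): no conditioning environment matches → elsewhere allophone [l].
Occurrence 3 (position 8): no conditioning environment matches → elsewhere allophone [l].

[l̥], [l], [l]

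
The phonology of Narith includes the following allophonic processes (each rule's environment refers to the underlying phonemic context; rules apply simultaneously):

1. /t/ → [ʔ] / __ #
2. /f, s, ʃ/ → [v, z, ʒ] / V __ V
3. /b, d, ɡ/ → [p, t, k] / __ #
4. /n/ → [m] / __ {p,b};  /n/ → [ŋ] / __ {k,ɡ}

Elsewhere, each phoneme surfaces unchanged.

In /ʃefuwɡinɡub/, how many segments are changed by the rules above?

3

Segments that undergo a rule: /f/ → [v] (rule 2); /n/ → [ŋ] (rule 4); /b/ → [p] (rule 3).
All other segments surface unchanged.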